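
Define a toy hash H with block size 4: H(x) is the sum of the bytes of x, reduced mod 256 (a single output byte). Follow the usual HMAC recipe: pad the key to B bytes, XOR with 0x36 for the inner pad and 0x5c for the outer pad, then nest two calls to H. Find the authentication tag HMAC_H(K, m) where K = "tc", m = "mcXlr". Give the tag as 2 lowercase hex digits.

Key "tc" = 74 63 is 2 bytes ≤ B = 4; zero-pad to 4 bytes: K' = 74 63 00 00.
K' ⊕ ipad = 42 55 36 36.  K' ⊕ opad = 28 3f 5c 5c.
Inner input = (K'⊕ipad) ∥ m = 42 55 36 36 ∥ 6d 63 58 6c 72.
Inner hash: sum = 66+85+54+54+109+99+88+108+114 = 777; mod 256 = 9 → 09.
Outer input = (K'⊕opad) ∥ inner = 28 3f 5c 5c ∥ 09.
Outer hash (tag): sum = 40+63+92+92+9 = 296; mod 256 = 40 → 28.

28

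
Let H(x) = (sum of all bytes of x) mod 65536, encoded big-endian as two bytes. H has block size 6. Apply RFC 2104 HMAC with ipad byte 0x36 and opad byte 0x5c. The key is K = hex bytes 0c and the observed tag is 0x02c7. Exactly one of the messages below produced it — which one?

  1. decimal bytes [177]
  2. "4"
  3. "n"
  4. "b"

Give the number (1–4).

4

Key hex bytes 0c is 1 byte ≤ B = 6; zero-pad to 6 bytes: K' = 0c 00 00 00 00 00.
K' ⊕ ipad = 3a 36 36 36 36 36; K' ⊕ opad = 50 5c 5c 5c 5c 5c.
m1: inner = H(3a 36 36 36 36 36 b1) = 01 f9; tag = H(50 5c 5c 5c 5c 5c 01 f9) = 0316
m2: inner = H(3a 36 36 36 36 36 34) = 01 7c; tag = H(50 5c 5c 5c 5c 5c 01 7c) = 0299
m3: inner = H(3a 36 36 36 36 36 6e) = 01 b6; tag = H(50 5c 5c 5c 5c 5c 01 b6) = 02d3
m4: inner = H(3a 36 36 36 36 36 62) = 01 aa; tag = H(50 5c 5c 5c 5c 5c 01 aa) = 02c7 ← matches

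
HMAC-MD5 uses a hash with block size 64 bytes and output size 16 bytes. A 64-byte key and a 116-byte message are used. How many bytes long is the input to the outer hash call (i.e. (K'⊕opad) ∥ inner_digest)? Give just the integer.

80

Key is 64 ≤ 64 bytes, zero-padded: |K'| = 64.
Outer input = (K'⊕opad) ∥ H(inner) → 64 + 16 = 80 bytes.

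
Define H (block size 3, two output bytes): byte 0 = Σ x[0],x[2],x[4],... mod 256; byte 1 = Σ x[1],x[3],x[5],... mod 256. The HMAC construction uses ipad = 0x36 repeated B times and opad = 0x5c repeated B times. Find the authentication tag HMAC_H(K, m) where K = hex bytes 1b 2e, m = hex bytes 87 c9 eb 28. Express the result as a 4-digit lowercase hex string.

2dc6

Key hex bytes 1b 2e is 2 bytes ≤ B = 3; zero-pad to 3 bytes: K' = 1b 2e 00.
K' ⊕ ipad = 2d 18 36.  K' ⊕ opad = 47 72 5c.
Inner input = (K'⊕ipad) ∥ m = 2d 18 36 ∥ 87 c9 eb 28.
Inner hash: even-index sum = 340 mod 256 = 84; odd-index sum = 394 mod 256 = 138 → 54 8a.
Outer input = (K'⊕opad) ∥ inner = 47 72 5c ∥ 54 8a.
Outer hash (tag): even-index sum = 301 mod 256 = 45; odd-index sum = 198 mod 256 = 198 → 2d c6.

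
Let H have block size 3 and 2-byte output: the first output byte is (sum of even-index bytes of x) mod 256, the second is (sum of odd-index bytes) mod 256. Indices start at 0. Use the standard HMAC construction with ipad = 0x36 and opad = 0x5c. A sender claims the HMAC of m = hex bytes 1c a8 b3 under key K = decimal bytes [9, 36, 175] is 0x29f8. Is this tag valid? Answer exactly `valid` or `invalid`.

Key decimal bytes [9, 36, 175] = 09 24 af is exactly B = 3 bytes: K' = 09 24 af.
K' ⊕ ipad = 3f 12 99; K' ⊕ opad = 55 78 f3.
Inner hash: even-index sum = 384 mod 256 = 128; odd-index sum = 225 mod 256 = 225 → 80 e1.
Outer hash (recomputed tag): even-index sum = 553 mod 256 = 41; odd-index sum = 248 mod 256 = 248 → 29 f8.
Recomputed tag = 29f8; claimed = 29f8 → match.

valid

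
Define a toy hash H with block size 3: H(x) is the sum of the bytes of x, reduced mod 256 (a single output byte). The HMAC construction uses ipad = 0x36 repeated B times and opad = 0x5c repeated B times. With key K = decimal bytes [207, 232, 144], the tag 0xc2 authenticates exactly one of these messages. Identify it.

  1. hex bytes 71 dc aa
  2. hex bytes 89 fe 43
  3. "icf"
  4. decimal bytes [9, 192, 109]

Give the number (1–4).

3

Key decimal bytes [207, 232, 144] = cf e8 90 is exactly B = 3 bytes: K' = cf e8 90.
K' ⊕ ipad = f9 de a6; K' ⊕ opad = 93 b4 cc.
m1: inner = H(f9 de a6 71 dc aa) = 74; tag = H(93 b4 cc 74) = 87
m2: inner = H(f9 de a6 89 fe 43) = 47; tag = H(93 b4 cc 47) = 5a
m3: inner = H(f9 de a6 69 63 66) = af; tag = H(93 b4 cc af) = c2 ← matches
m4: inner = H(f9 de a6 09 c0 6d) = b3; tag = H(93 b4 cc b3) = c6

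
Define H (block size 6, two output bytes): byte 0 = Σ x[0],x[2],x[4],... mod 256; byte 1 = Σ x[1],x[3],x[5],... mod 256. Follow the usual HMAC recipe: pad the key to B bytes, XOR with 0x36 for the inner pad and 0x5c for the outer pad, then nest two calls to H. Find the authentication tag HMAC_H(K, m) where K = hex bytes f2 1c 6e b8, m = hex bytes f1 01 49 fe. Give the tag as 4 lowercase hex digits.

c86d

Key hex bytes f2 1c 6e b8 is 4 bytes ≤ B = 6; zero-pad to 6 bytes: K' = f2 1c 6e b8 00 00.
K' ⊕ ipad = c4 2a 58 8e 36 36.  K' ⊕ opad = ae 40 32 e4 5c 5c.
Inner input = (K'⊕ipad) ∥ m = c4 2a 58 8e 36 36 ∥ f1 01 49 fe.
Inner hash: even-index sum = 652 mod 256 = 140; odd-index sum = 493 mod 256 = 237 → 8c ed.
Outer input = (K'⊕opad) ∥ inner = ae 40 32 e4 5c 5c ∥ 8c ed.
Outer hash (tag): even-index sum = 456 mod 256 = 200; odd-index sum = 621 mod 256 = 109 → c8 6d.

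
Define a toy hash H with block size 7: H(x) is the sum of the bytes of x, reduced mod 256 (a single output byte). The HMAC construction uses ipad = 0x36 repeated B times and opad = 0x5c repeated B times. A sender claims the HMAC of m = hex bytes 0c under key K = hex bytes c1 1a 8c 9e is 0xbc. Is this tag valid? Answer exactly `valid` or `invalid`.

Key hex bytes c1 1a 8c 9e is 4 bytes ≤ B = 7; zero-pad to 7 bytes: K' = c1 1a 8c 9e 00 00 00.
K' ⊕ ipad = f7 2c ba a8 36 36 36; K' ⊕ opad = 9d 46 d0 c2 5c 5c 5c.
Inner hash: sum = 247+44+186+168+54+54+54+12 = 819; mod 256 = 51 → 33.
Outer hash (recomputed tag): sum = 157+70+208+194+92+92+92+51 = 956; mod 256 = 188 → bc.
Recomputed tag = bc; claimed = bc → match.

valid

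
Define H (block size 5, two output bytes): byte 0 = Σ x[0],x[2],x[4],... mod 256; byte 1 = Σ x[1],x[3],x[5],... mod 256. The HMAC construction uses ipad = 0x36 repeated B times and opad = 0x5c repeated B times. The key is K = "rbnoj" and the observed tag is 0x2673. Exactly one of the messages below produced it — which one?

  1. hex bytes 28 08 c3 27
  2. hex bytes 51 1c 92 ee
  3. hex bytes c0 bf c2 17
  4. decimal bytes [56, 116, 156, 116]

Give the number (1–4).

2

Key "rbnoj" = 72 62 6e 6f 6a is exactly B = 5 bytes: K' = 72 62 6e 6f 6a.
K' ⊕ ipad = 44 54 58 59 5c; K' ⊕ opad = 2e 3e 32 33 36.
m1: inner = H(44 54 58 59 5c 28 08 c3 27) = 27 98; tag = H(2e 3e 32 33 36 27 98) = 2e98
m2: inner = H(44 54 58 59 5c 51 1c 92 ee) = 02 90; tag = H(2e 3e 32 33 36 02 90) = 2673 ← matches
m3: inner = H(44 54 58 59 5c c0 bf c2 17) = ce 2f; tag = H(2e 3e 32 33 36 ce 2f) = c53f
m4: inner = H(44 54 58 59 5c 38 74 9c 74) = e0 81; tag = H(2e 3e 32 33 36 e0 81) = 1751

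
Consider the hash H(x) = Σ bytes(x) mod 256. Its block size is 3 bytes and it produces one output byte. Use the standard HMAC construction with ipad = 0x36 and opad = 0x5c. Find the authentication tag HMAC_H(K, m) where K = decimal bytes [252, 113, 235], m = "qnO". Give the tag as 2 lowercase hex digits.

a0

Key decimal bytes [252, 113, 235] = fc 71 eb is exactly B = 3 bytes: K' = fc 71 eb.
K' ⊕ ipad = ca 47 dd.  K' ⊕ opad = a0 2d b7.
Inner input = (K'⊕ipad) ∥ m = ca 47 dd ∥ 71 6e 4f.
Inner hash: sum = 202+71+221+113+110+79 = 796; mod 256 = 28 → 1c.
Outer input = (K'⊕opad) ∥ inner = a0 2d b7 ∥ 1c.
Outer hash (tag): sum = 160+45+183+28 = 416; mod 256 = 160 → a0.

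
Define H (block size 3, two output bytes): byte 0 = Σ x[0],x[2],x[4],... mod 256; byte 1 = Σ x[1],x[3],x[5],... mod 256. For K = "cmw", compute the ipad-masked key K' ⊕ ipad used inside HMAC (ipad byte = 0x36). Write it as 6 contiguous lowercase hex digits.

555b41

Key "cmw" = 63 6d 77 is exactly B = 3 bytes: K' = 63 6d 77.
XOR each byte with 0x36: 63⊕36=55, 6d⊕36=5b, 77⊕36=41.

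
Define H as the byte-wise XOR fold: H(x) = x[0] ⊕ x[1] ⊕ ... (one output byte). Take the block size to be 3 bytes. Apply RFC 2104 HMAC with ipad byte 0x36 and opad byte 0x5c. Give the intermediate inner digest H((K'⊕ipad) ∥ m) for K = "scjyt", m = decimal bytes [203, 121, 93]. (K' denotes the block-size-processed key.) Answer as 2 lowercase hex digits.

ae

Key "scjyt" = 73 63 6a 79 74 is 5 bytes > B = 3, so hash it first: H(key) = 77, then zero-pad to 3 bytes: K' = 77 00 00.
K' ⊕ ipad = 41 36 36.
Inner input = 41 36 36 ∥ cb 79 5d.
Inner hash: XOR 41⊕36⊕36⊕cb⊕79⊕5d = ae.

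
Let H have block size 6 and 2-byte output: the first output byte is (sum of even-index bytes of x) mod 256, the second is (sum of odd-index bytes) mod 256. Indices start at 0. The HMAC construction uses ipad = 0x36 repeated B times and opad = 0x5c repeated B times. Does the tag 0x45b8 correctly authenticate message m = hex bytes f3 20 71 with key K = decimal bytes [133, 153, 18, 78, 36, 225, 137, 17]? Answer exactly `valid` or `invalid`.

invalid

Key decimal bytes [133, 153, 18, 78, 36, 225, 137, 17] = 85 99 12 4e 24 e1 89 11 is 8 bytes > B = 6, so hash it first: H(key) = 44 d9, then zero-pad to 6 bytes: K' = 44 d9 00 00 00 00.
K' ⊕ ipad = 72 ef 36 36 36 36; K' ⊕ opad = 18 85 5c 5c 5c 5c.
Inner hash: even-index sum = 578 mod 256 = 66; odd-index sum = 379 mod 256 = 123 → 42 7b.
Outer hash (recomputed tag): even-index sum = 274 mod 256 = 18; odd-index sum = 440 mod 256 = 184 → 12 b8.
Recomputed tag = 12b8; claimed = 45b8 → mismatch.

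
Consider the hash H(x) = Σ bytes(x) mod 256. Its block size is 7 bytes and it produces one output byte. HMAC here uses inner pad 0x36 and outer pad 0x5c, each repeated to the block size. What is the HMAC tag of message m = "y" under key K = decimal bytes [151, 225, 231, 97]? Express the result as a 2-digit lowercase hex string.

4f

Key decimal bytes [151, 225, 231, 97] = 97 e1 e7 61 is 4 bytes ≤ B = 7; zero-pad to 7 bytes: K' = 97 e1 e7 61 00 00 00.
K' ⊕ ipad = a1 d7 d1 57 36 36 36.  K' ⊕ opad = cb bd bb 3d 5c 5c 5c.
Inner input = (K'⊕ipad) ∥ m = a1 d7 d1 57 36 36 36 ∥ 79.
Inner hash: sum = 161+215+209+87+54+54+54+121 = 955; mod 256 = 187 → bb.
Outer input = (K'⊕opad) ∥ inner = cb bd bb 3d 5c 5c 5c ∥ bb.
Outer hash (tag): sum = 203+189+187+61+92+92+92+187 = 1103; mod 256 = 79 → 4f.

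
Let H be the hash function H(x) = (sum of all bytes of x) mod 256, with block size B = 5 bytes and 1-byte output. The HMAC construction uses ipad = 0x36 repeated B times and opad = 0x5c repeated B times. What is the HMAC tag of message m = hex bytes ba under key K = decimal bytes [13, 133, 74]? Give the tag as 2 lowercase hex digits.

88

Key decimal bytes [13, 133, 74] = 0d 85 4a is 3 bytes ≤ B = 5; zero-pad to 5 bytes: K' = 0d 85 4a 00 00.
K' ⊕ ipad = 3b b3 7c 36 36.  K' ⊕ opad = 51 d9 16 5c 5c.
Inner input = (K'⊕ipad) ∥ m = 3b b3 7c 36 36 ∥ ba.
Inner hash: sum = 59+179+124+54+54+186 = 656; mod 256 = 144 → 90.
Outer input = (K'⊕opad) ∥ inner = 51 d9 16 5c 5c ∥ 90.
Outer hash (tag): sum = 81+217+22+92+92+144 = 648; mod 256 = 136 → 88.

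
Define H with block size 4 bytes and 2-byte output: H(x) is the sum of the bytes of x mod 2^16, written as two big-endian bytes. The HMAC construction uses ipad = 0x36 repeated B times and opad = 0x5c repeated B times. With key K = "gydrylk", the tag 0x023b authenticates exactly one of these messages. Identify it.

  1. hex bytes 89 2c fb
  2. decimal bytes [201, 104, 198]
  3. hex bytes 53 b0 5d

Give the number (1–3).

Key "gydrylk" = 67 79 64 72 79 6c 6b is 7 bytes > B = 4, so hash it first: H(key) = 03 06, then zero-pad to 4 bytes: K' = 03 06 00 00.
K' ⊕ ipad = 35 30 36 36; K' ⊕ opad = 5f 5a 5c 5c.
m1: inner = H(35 30 36 36 89 2c fb) = 02 81; tag = H(5f 5a 5c 5c 02 81) = 01f4
m2: inner = H(35 30 36 36 c9 68 c6) = 02 c8; tag = H(5f 5a 5c 5c 02 c8) = 023b ← matches
m3: inner = H(35 30 36 36 53 b0 5d) = 02 31; tag = H(5f 5a 5c 5c 02 31) = 01a4

2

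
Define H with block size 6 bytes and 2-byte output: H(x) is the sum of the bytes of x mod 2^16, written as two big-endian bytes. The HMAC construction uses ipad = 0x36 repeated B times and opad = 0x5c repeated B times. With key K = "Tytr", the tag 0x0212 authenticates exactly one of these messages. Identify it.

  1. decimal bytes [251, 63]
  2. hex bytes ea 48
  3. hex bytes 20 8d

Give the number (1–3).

Key "Tytr" = 54 79 74 72 is 4 bytes ≤ B = 6; zero-pad to 6 bytes: K' = 54 79 74 72 00 00.
K' ⊕ ipad = 62 4f 42 44 36 36; K' ⊕ opad = 08 25 28 2e 5c 5c.
m1: inner = H(62 4f 42 44 36 36 fb 3f) = 02 dd; tag = H(08 25 28 2e 5c 5c 02 dd) = 021a
m2: inner = H(62 4f 42 44 36 36 ea 48) = 02 d5; tag = H(08 25 28 2e 5c 5c 02 d5) = 0212 ← matches
m3: inner = H(62 4f 42 44 36 36 20 8d) = 02 50; tag = H(08 25 28 2e 5c 5c 02 50) = 018d

2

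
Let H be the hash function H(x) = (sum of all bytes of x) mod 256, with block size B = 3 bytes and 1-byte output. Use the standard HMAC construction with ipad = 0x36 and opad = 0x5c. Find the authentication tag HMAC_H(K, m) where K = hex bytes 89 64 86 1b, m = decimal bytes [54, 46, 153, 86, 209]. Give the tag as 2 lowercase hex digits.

Key hex bytes 89 64 86 1b is 4 bytes > B = 3, so hash it first: H(key) = 8e, then zero-pad to 3 bytes: K' = 8e 00 00.
K' ⊕ ipad = b8 36 36.  K' ⊕ opad = d2 5c 5c.
Inner input = (K'⊕ipad) ∥ m = b8 36 36 ∥ 36 2e 99 56 d1.
Inner hash: sum = 184+54+54+54+46+153+86+209 = 840; mod 256 = 72 → 48.
Outer input = (K'⊕opad) ∥ inner = d2 5c 5c ∥ 48.
Outer hash (tag): sum = 210+92+92+72 = 466; mod 256 = 210 → d2.

d2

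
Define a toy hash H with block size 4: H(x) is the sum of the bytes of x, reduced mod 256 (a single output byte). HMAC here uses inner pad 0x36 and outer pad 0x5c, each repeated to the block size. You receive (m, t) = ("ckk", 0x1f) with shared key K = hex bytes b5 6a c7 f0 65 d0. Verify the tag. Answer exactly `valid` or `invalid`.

invalid

Key hex bytes b5 6a c7 f0 65 d0 is 6 bytes > B = 4, so hash it first: H(key) = 0b, then zero-pad to 4 bytes: K' = 0b 00 00 00.
K' ⊕ ipad = 3d 36 36 36; K' ⊕ opad = 57 5c 5c 5c.
Inner hash: sum = 61+54+54+54+99+107+107 = 536; mod 256 = 24 → 18.
Outer hash (recomputed tag): sum = 87+92+92+92+24 = 387; mod 256 = 131 → 83.
Recomputed tag = 83; claimed = 1f → mismatch.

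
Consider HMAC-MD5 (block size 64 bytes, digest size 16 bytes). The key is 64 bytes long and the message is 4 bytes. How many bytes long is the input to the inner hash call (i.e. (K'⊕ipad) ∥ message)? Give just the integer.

Key is 64 ≤ 64 bytes, zero-padded: |K'| = 64.
Inner input = (K'⊕ipad) ∥ m → 64 + 4 = 68 bytes.

68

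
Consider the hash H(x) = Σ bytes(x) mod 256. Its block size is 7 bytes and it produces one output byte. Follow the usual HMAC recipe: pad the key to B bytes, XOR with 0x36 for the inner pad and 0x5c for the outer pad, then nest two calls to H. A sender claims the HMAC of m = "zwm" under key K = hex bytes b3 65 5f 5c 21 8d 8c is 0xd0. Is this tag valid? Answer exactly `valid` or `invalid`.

Key hex bytes b3 65 5f 5c 21 8d 8c is exactly B = 7 bytes: K' = b3 65 5f 5c 21 8d 8c.
K' ⊕ ipad = 85 53 69 6a 17 bb ba; K' ⊕ opad = ef 39 03 00 7d d1 d0.
Inner hash: sum = 133+83+105+106+23+187+186+122+119+109 = 1173; mod 256 = 149 → 95.
Outer hash (recomputed tag): sum = 239+57+3+0+125+209+208+149 = 990; mod 256 = 222 → de.
Recomputed tag = de; claimed = d0 → mismatch.

invalid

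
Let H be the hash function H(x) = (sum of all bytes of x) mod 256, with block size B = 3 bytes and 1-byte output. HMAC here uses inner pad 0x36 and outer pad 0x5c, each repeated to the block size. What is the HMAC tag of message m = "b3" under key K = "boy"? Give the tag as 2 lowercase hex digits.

Key "boy" = 62 6f 79 is exactly B = 3 bytes: K' = 62 6f 79.
K' ⊕ ipad = 54 59 4f.  K' ⊕ opad = 3e 33 25.
Inner input = (K'⊕ipad) ∥ m = 54 59 4f ∥ 62 33.
Inner hash: sum = 84+89+79+98+51 = 401; mod 256 = 145 → 91.
Outer input = (K'⊕opad) ∥ inner = 3e 33 25 ∥ 91.
Outer hash (tag): sum = 62+51+37+145 = 295; mod 256 = 39 → 27.

27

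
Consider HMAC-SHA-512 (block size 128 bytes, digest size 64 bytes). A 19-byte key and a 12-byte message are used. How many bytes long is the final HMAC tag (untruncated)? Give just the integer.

64

The tag is one SHA-512 digest: 64 bytes.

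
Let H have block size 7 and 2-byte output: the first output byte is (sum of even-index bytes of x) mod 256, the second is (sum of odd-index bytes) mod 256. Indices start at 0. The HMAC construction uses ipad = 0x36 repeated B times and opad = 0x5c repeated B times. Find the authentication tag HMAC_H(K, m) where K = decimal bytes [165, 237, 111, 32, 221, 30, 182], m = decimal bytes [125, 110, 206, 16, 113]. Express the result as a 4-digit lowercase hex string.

6c44

Key decimal bytes [165, 237, 111, 32, 221, 30, 182] = a5 ed 6f 20 dd 1e b6 is exactly B = 7 bytes: K' = a5 ed 6f 20 dd 1e b6.
K' ⊕ ipad = 93 db 59 16 eb 28 80.  K' ⊕ opad = f9 b1 33 7c 81 42 ea.
Inner input = (K'⊕ipad) ∥ m = 93 db 59 16 eb 28 80 ∥ 7d 6e ce 10 71.
Inner hash: even-index sum = 725 mod 256 = 213; odd-index sum = 725 mod 256 = 213 → d5 d5.
Outer input = (K'⊕opad) ∥ inner = f9 b1 33 7c 81 42 ea ∥ d5 d5.
Outer hash (tag): even-index sum = 876 mod 256 = 108; odd-index sum = 580 mod 256 = 68 → 6c 44.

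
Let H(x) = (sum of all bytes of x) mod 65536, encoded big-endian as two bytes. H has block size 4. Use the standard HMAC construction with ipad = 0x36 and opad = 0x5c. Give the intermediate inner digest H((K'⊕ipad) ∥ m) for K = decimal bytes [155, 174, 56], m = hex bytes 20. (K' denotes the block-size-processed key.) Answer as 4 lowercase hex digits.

01a9

Key decimal bytes [155, 174, 56] = 9b ae 38 is 3 bytes ≤ B = 4; zero-pad to 4 bytes: K' = 9b ae 38 00.
K' ⊕ ipad = ad 98 0e 36.
Inner input = ad 98 0e 36 ∥ 20.
Inner hash: sum = 173+152+14+54+32 = 425 → 01 a9.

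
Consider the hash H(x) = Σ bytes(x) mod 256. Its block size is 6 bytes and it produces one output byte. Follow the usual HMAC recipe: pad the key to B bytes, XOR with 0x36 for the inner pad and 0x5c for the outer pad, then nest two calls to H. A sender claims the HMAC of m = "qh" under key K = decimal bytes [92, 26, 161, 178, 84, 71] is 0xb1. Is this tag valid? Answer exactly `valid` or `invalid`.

Key decimal bytes [92, 26, 161, 178, 84, 71] = 5c 1a a1 b2 54 47 is exactly B = 6 bytes: K' = 5c 1a a1 b2 54 47.
K' ⊕ ipad = 6a 2c 97 84 62 71; K' ⊕ opad = 00 46 fd ee 08 1b.
Inner hash: sum = 106+44+151+132+98+113+113+104 = 861; mod 256 = 93 → 5d.
Outer hash (recomputed tag): sum = 0+70+253+238+8+27+93 = 689; mod 256 = 177 → b1.
Recomputed tag = b1; claimed = b1 → match.

valid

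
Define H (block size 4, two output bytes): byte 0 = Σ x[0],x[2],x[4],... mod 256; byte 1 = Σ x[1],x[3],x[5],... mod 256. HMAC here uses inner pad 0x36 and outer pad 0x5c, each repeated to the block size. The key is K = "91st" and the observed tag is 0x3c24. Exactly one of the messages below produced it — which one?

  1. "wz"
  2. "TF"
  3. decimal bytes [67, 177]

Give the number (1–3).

Key "91st" = 39 31 73 74 is exactly B = 4 bytes: K' = 39 31 73 74.
K' ⊕ ipad = 0f 07 45 42; K' ⊕ opad = 65 6d 2f 28.
m1: inner = H(0f 07 45 42 77 7a) = cb c3; tag = H(65 6d 2f 28 cb c3) = 5f58
m2: inner = H(0f 07 45 42 54 46) = a8 8f; tag = H(65 6d 2f 28 a8 8f) = 3c24 ← matches
m3: inner = H(0f 07 45 42 43 b1) = 97 fa; tag = H(65 6d 2f 28 97 fa) = 2b8f

2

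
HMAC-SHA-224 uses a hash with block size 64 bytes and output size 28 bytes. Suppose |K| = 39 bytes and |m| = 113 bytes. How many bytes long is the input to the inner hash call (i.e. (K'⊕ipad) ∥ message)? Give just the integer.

Key is 39 ≤ 64 bytes, zero-padded: |K'| = 64.
Inner input = (K'⊕ipad) ∥ m → 64 + 113 = 177 bytes.

177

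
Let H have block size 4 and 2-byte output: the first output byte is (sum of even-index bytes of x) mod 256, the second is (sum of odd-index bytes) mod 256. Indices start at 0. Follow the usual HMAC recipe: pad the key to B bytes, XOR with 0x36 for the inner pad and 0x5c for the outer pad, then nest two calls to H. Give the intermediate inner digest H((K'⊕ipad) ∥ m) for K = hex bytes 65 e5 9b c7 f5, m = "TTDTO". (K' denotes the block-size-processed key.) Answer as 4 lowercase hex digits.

e078

Key hex bytes 65 e5 9b c7 f5 is 5 bytes > B = 4, so hash it first: H(key) = f5 ac, then zero-pad to 4 bytes: K' = f5 ac 00 00.
K' ⊕ ipad = c3 9a 36 36.
Inner input = c3 9a 36 36 ∥ 54 54 44 54 4f.
Inner hash: even-index sum = 480 mod 256 = 224; odd-index sum = 376 mod 256 = 120 → e0 78.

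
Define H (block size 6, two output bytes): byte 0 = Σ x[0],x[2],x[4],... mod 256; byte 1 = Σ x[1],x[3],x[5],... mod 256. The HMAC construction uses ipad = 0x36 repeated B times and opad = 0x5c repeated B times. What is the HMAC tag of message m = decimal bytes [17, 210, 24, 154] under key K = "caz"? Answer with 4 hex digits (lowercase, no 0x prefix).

Key "caz" = 63 61 7a is 3 bytes ≤ B = 6; zero-pad to 6 bytes: K' = 63 61 7a 00 00 00.
K' ⊕ ipad = 55 57 4c 36 36 36.  K' ⊕ opad = 3f 3d 26 5c 5c 5c.
Inner input = (K'⊕ipad) ∥ m = 55 57 4c 36 36 36 ∥ 11 d2 18 9a.
Inner hash: even-index sum = 256 mod 256 = 0; odd-index sum = 559 mod 256 = 47 → 00 2f.
Outer input = (K'⊕opad) ∥ inner = 3f 3d 26 5c 5c 5c ∥ 00 2f.
Outer hash (tag): even-index sum = 193 mod 256 = 193; odd-index sum = 292 mod 256 = 36 → c1 24.

c124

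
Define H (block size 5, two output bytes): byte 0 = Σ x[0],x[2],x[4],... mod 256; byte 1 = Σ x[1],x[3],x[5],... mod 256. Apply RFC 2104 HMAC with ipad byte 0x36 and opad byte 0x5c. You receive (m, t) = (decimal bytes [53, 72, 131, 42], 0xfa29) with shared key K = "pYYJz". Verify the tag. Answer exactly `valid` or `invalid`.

invalid

Key "pYYJz" = 70 59 59 4a 7a is exactly B = 5 bytes: K' = 70 59 59 4a 7a.
K' ⊕ ipad = 46 6f 6f 7c 4c; K' ⊕ opad = 2c 05 05 16 26.
Inner hash: even-index sum = 371 mod 256 = 115; odd-index sum = 419 mod 256 = 163 → 73 a3.
Outer hash (recomputed tag): even-index sum = 250 mod 256 = 250; odd-index sum = 142 mod 256 = 142 → fa 8e.
Recomputed tag = fa8e; claimed = fa29 → mismatch.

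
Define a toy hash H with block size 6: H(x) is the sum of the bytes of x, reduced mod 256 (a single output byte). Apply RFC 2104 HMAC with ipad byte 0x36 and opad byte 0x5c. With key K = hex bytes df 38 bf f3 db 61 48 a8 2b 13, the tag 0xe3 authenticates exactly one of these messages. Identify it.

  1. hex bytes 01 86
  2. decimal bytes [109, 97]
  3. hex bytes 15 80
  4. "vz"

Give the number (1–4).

3

Key hex bytes df 38 bf f3 db 61 48 a8 2b 13 is 10 bytes > B = 6, so hash it first: H(key) = 33, then zero-pad to 6 bytes: K' = 33 00 00 00 00 00.
K' ⊕ ipad = 05 36 36 36 36 36; K' ⊕ opad = 6f 5c 5c 5c 5c 5c.
m1: inner = H(05 36 36 36 36 36 01 86) = 9a; tag = H(6f 5c 5c 5c 5c 5c 9a) = d5
m2: inner = H(05 36 36 36 36 36 6d 61) = e1; tag = H(6f 5c 5c 5c 5c 5c e1) = 1c
m3: inner = H(05 36 36 36 36 36 15 80) = a8; tag = H(6f 5c 5c 5c 5c 5c a8) = e3 ← matches
m4: inner = H(05 36 36 36 36 36 76 7a) = 03; tag = H(6f 5c 5c 5c 5c 5c 03) = 3e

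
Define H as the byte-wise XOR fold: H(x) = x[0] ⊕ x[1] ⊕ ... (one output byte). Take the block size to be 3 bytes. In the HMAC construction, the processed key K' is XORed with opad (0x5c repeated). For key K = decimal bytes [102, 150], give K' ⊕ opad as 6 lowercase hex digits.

3aca5c

Key decimal bytes [102, 150] = 66 96 is 2 bytes ≤ B = 3; zero-pad to 3 bytes: K' = 66 96 00.
XOR each byte with 0x5c: 66⊕5c=3a, 96⊕5c=ca, 00⊕5c=5c.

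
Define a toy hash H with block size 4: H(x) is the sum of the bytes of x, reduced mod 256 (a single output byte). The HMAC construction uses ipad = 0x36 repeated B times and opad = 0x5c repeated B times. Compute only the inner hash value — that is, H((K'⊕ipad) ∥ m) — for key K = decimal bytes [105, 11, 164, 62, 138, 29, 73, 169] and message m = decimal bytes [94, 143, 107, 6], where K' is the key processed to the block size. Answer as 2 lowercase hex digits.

Key decimal bytes [105, 11, 164, 62, 138, 29, 73, 169] = 69 0b a4 3e 8a 1d 49 a9 is 8 bytes > B = 4, so hash it first: H(key) = ef, then zero-pad to 4 bytes: K' = ef 00 00 00.
K' ⊕ ipad = d9 36 36 36.
Inner input = d9 36 36 36 ∥ 5e 8f 6b 06.
Inner hash: sum = 217+54+54+54+94+143+107+6 = 729; mod 256 = 217 → d9.

d9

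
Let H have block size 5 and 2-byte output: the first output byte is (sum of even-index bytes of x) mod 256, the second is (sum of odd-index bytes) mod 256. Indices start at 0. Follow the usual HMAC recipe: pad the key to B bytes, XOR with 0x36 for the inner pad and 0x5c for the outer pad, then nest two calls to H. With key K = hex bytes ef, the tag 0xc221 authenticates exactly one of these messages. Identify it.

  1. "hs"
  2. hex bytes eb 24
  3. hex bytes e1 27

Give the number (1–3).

2

Key hex bytes ef is 1 byte ≤ B = 5; zero-pad to 5 bytes: K' = ef 00 00 00 00.
K' ⊕ ipad = d9 36 36 36 36; K' ⊕ opad = b3 5c 5c 5c 5c.
m1: inner = H(d9 36 36 36 36 68 73) = b8 d4; tag = H(b3 5c 5c 5c 5c b8 d4) = 3f70
m2: inner = H(d9 36 36 36 36 eb 24) = 69 57; tag = H(b3 5c 5c 5c 5c 69 57) = c221 ← matches
m3: inner = H(d9 36 36 36 36 e1 27) = 6c 4d; tag = H(b3 5c 5c 5c 5c 6c 4d) = b824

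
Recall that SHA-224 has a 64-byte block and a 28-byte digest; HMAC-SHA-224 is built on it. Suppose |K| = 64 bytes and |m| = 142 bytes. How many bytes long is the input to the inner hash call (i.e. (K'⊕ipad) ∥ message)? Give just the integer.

206

Key is 64 ≤ 64 bytes, zero-padded: |K'| = 64.
Inner input = (K'⊕ipad) ∥ m → 64 + 142 = 206 bytes.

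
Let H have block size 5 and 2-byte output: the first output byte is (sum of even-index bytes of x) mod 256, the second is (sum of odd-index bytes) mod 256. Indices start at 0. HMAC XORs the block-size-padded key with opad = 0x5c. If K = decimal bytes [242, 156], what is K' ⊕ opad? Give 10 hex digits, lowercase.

Key decimal bytes [242, 156] = f2 9c is 2 bytes ≤ B = 5; zero-pad to 5 bytes: K' = f2 9c 00 00 00.
XOR each byte with 0x5c: f2⊕5c=ae, 9c⊕5c=c0, 00⊕5c=5c, 00⊕5c=5c, 00⊕5c=5c.

aec05c5c5c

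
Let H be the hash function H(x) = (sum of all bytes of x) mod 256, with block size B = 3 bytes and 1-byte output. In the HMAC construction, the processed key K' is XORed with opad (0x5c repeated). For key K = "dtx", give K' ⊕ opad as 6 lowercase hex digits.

382824

Key "dtx" = 64 74 78 is exactly B = 3 bytes: K' = 64 74 78.
XOR each byte with 0x5c: 64⊕5c=38, 74⊕5c=28, 78⊕5c=24.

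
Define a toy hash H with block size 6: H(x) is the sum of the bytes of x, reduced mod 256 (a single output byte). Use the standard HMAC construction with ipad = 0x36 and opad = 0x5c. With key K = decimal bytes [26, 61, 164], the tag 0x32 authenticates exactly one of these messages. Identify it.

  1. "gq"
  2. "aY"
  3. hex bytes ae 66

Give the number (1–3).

Key decimal bytes [26, 61, 164] = 1a 3d a4 is 3 bytes ≤ B = 6; zero-pad to 6 bytes: K' = 1a 3d a4 00 00 00.
K' ⊕ ipad = 2c 0b 92 36 36 36; K' ⊕ opad = 46 61 f8 5c 5c 5c.
m1: inner = H(2c 0b 92 36 36 36 67 71) = 43; tag = H(46 61 f8 5c 5c 5c 43) = f6
m2: inner = H(2c 0b 92 36 36 36 61 59) = 25; tag = H(46 61 f8 5c 5c 5c 25) = d8
m3: inner = H(2c 0b 92 36 36 36 ae 66) = 7f; tag = H(46 61 f8 5c 5c 5c 7f) = 32 ← matches

3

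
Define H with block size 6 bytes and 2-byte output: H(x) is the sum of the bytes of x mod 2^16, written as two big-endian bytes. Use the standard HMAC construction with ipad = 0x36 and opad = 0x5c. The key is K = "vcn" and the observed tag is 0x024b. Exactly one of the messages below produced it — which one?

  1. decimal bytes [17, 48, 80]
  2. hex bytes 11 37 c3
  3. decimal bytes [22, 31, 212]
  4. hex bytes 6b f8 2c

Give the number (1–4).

Key "vcn" = 76 63 6e is 3 bytes ≤ B = 6; zero-pad to 6 bytes: K' = 76 63 6e 00 00 00.
K' ⊕ ipad = 40 55 58 36 36 36; K' ⊕ opad = 2a 3f 32 5c 5c 5c.
m1: inner = H(40 55 58 36 36 36 11 30 50) = 02 20; tag = H(2a 3f 32 5c 5c 5c 02 20) = 01d1
m2: inner = H(40 55 58 36 36 36 11 37 c3) = 02 9a; tag = H(2a 3f 32 5c 5c 5c 02 9a) = 024b ← matches
m3: inner = H(40 55 58 36 36 36 16 1f d4) = 02 98; tag = H(2a 3f 32 5c 5c 5c 02 98) = 0249
m4: inner = H(40 55 58 36 36 36 6b f8 2c) = 03 1e; tag = H(2a 3f 32 5c 5c 5c 03 1e) = 01d0

2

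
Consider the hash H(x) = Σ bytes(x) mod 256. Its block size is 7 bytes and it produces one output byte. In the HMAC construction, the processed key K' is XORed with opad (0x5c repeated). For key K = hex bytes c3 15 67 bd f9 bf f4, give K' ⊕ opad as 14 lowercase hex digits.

9f493be1a5e3a8

Key hex bytes c3 15 67 bd f9 bf f4 is exactly B = 7 bytes: K' = c3 15 67 bd f9 bf f4.
XOR each byte with 0x5c: c3⊕5c=9f, 15⊕5c=49, 67⊕5c=3b, bd⊕5c=e1, f9⊕5c=a5, bf⊕5c=e3, f4⊕5c=a8.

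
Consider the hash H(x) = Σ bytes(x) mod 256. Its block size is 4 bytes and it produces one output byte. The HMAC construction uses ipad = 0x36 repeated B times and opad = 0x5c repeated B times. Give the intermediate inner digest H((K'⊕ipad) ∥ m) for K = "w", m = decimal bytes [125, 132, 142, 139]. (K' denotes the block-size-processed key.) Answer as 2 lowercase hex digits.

fd

Key "w" = 77 is 1 byte ≤ B = 4; zero-pad to 4 bytes: K' = 77 00 00 00.
K' ⊕ ipad = 41 36 36 36.
Inner input = 41 36 36 36 ∥ 7d 84 8e 8b.
Inner hash: sum = 65+54+54+54+125+132+142+139 = 765; mod 256 = 253 → fd.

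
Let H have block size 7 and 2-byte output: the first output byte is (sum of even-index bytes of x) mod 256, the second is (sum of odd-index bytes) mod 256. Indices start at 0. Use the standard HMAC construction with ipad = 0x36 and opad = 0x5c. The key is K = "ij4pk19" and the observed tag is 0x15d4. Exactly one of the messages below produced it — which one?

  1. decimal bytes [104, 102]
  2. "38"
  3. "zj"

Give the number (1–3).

2

Key "ij4pk19" = 69 6a 34 70 6b 31 39 is exactly B = 7 bytes: K' = 69 6a 34 70 6b 31 39.
K' ⊕ ipad = 5f 5c 02 46 5d 07 0f; K' ⊕ opad = 35 36 68 2c 37 6d 65.
m1: inner = H(5f 5c 02 46 5d 07 0f 68 66) = 33 11; tag = H(35 36 68 2c 37 6d 65 33 11) = 4a02
m2: inner = H(5f 5c 02 46 5d 07 0f 33 38) = 05 dc; tag = H(35 36 68 2c 37 6d 65 05 dc) = 15d4 ← matches
m3: inner = H(5f 5c 02 46 5d 07 0f 7a 6a) = 37 23; tag = H(35 36 68 2c 37 6d 65 37 23) = 5c06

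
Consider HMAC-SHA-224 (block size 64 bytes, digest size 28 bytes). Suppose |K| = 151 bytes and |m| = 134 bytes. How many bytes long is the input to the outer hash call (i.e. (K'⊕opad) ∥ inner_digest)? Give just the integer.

92

Key is 151 > 64 bytes, so it is hashed to 28 bytes then zero-padded to 64: |K'| = 64.
Outer input = (K'⊕opad) ∥ H(inner) → 64 + 28 = 92 bytes.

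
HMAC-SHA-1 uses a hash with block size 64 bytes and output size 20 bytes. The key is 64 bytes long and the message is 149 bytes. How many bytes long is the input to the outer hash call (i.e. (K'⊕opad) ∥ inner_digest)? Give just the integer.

84

Key is 64 ≤ 64 bytes, zero-padded: |K'| = 64.
Outer input = (K'⊕opad) ∥ H(inner) → 64 + 20 = 84 bytes.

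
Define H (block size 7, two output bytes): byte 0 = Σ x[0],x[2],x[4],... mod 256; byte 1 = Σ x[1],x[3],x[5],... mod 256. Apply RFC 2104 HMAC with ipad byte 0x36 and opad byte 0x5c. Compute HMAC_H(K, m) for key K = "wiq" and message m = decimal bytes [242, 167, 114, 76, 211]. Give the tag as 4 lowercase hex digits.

Key "wiq" = 77 69 71 is 3 bytes ≤ B = 7; zero-pad to 7 bytes: K' = 77 69 71 00 00 00 00.
K' ⊕ ipad = 41 5f 47 36 36 36 36.  K' ⊕ opad = 2b 35 2d 5c 5c 5c 5c.
Inner input = (K'⊕ipad) ∥ m = 41 5f 47 36 36 36 36 ∥ f2 a7 72 4c d3.
Inner hash: even-index sum = 487 mod 256 = 231; odd-index sum = 770 mod 256 = 2 → e7 02.
Outer input = (K'⊕opad) ∥ inner = 2b 35 2d 5c 5c 5c 5c ∥ e7 02.
Outer hash (tag): even-index sum = 274 mod 256 = 18; odd-index sum = 468 mod 256 = 212 → 12 d4.

12d4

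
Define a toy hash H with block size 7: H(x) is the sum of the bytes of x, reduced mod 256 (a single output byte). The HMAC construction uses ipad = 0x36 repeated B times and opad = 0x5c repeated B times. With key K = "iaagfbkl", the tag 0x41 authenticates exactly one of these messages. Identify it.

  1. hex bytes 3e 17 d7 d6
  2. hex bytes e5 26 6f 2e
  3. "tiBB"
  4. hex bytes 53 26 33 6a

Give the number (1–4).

3

Key "iaagfbkl" = 69 61 61 67 66 62 6b 6c is 8 bytes > B = 7, so hash it first: H(key) = 31, then zero-pad to 7 bytes: K' = 31 00 00 00 00 00 00.
K' ⊕ ipad = 07 36 36 36 36 36 36; K' ⊕ opad = 6d 5c 5c 5c 5c 5c 5c.
m1: inner = H(07 36 36 36 36 36 36 3e 17 d7 d6) = 4d; tag = H(6d 5c 5c 5c 5c 5c 5c 4d) = e2
m2: inner = H(07 36 36 36 36 36 36 e5 26 6f 2e) = f3; tag = H(6d 5c 5c 5c 5c 5c 5c f3) = 88
m3: inner = H(07 36 36 36 36 36 36 74 69 42 42) = ac; tag = H(6d 5c 5c 5c 5c 5c 5c ac) = 41 ← matches
m4: inner = H(07 36 36 36 36 36 36 53 26 33 6a) = 61; tag = H(6d 5c 5c 5c 5c 5c 5c 61) = f6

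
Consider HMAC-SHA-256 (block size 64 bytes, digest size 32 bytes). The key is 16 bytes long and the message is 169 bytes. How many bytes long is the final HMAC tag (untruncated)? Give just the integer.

The tag is one SHA-256 digest: 32 bytes.

32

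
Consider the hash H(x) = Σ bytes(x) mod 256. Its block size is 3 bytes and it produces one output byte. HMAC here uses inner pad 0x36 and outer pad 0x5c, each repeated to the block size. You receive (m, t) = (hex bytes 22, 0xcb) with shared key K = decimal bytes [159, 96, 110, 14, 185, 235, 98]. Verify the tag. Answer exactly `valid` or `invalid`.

invalid

Key decimal bytes [159, 96, 110, 14, 185, 235, 98] = 9f 60 6e 0e b9 eb 62 is 7 bytes > B = 3, so hash it first: H(key) = 81, then zero-pad to 3 bytes: K' = 81 00 00.
K' ⊕ ipad = b7 36 36; K' ⊕ opad = dd 5c 5c.
Inner hash: sum = 183+54+54+34 = 325; mod 256 = 69 → 45.
Outer hash (recomputed tag): sum = 221+92+92+69 = 474; mod 256 = 218 → da.
Recomputed tag = da; claimed = cb → mismatch.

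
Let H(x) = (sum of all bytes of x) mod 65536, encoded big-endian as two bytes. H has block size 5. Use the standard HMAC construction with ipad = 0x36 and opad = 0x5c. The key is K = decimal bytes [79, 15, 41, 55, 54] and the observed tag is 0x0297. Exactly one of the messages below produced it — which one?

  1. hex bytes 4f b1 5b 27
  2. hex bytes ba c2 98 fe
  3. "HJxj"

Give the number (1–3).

Key decimal bytes [79, 15, 41, 55, 54] = 4f 0f 29 37 36 is exactly B = 5 bytes: K' = 4f 0f 29 37 36.
K' ⊕ ipad = 79 39 1f 01 00; K' ⊕ opad = 13 53 75 6b 6a.
m1: inner = H(79 39 1f 01 00 4f b1 5b 27) = 02 54; tag = H(13 53 75 6b 6a 02 54) = 0206
m2: inner = H(79 39 1f 01 00 ba c2 98 fe) = 03 e4; tag = H(13 53 75 6b 6a 03 e4) = 0297 ← matches
m3: inner = H(79 39 1f 01 00 48 4a 78 6a) = 02 46; tag = H(13 53 75 6b 6a 02 46) = 01f8

2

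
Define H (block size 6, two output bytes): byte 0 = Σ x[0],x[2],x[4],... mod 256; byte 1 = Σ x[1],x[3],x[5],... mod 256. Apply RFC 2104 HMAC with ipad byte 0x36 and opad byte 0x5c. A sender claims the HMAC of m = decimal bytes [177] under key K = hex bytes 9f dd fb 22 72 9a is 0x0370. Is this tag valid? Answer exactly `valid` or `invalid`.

valid

Key hex bytes 9f dd fb 22 72 9a is exactly B = 6 bytes: K' = 9f dd fb 22 72 9a.
K' ⊕ ipad = a9 eb cd 14 44 ac; K' ⊕ opad = c3 81 a7 7e 2e c6.
Inner hash: even-index sum = 619 mod 256 = 107; odd-index sum = 427 mod 256 = 171 → 6b ab.
Outer hash (recomputed tag): even-index sum = 515 mod 256 = 3; odd-index sum = 624 mod 256 = 112 → 03 70.
Recomputed tag = 0370; claimed = 0370 → match.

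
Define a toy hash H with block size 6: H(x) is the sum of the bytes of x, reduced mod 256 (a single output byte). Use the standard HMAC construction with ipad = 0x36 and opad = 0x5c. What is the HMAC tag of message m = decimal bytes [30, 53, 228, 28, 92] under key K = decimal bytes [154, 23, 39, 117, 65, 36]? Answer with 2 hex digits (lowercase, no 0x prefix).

a3

Key decimal bytes [154, 23, 39, 117, 65, 36] = 9a 17 27 75 41 24 is exactly B = 6 bytes: K' = 9a 17 27 75 41 24.
K' ⊕ ipad = ac 21 11 43 77 12.  K' ⊕ opad = c6 4b 7b 29 1d 78.
Inner input = (K'⊕ipad) ∥ m = ac 21 11 43 77 12 ∥ 1e 35 e4 1c 5c.
Inner hash: sum = 172+33+17+67+119+18+30+53+228+28+92 = 857; mod 256 = 89 → 59.
Outer input = (K'⊕opad) ∥ inner = c6 4b 7b 29 1d 78 ∥ 59.
Outer hash (tag): sum = 198+75+123+41+29+120+89 = 675; mod 256 = 163 → a3.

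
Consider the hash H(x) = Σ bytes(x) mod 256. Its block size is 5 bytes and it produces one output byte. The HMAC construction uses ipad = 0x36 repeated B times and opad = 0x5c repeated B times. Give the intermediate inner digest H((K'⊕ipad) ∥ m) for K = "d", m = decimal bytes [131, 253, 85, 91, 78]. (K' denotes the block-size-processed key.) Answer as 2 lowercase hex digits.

Key "d" = 64 is 1 byte ≤ B = 5; zero-pad to 5 bytes: K' = 64 00 00 00 00.
K' ⊕ ipad = 52 36 36 36 36.
Inner input = 52 36 36 36 36 ∥ 83 fd 55 5b 4e.
Inner hash: sum = 82+54+54+54+54+131+253+85+91+78 = 936; mod 256 = 168 → a8.

a8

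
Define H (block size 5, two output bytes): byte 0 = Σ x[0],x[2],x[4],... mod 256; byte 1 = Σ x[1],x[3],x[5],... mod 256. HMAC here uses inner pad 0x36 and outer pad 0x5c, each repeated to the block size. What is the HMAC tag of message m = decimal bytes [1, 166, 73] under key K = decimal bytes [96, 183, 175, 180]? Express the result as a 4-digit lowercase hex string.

Key decimal bytes [96, 183, 175, 180] = 60 b7 af b4 is 4 bytes ≤ B = 5; zero-pad to 5 bytes: K' = 60 b7 af b4 00.
K' ⊕ ipad = 56 81 99 82 36.  K' ⊕ opad = 3c eb f3 e8 5c.
Inner input = (K'⊕ipad) ∥ m = 56 81 99 82 36 ∥ 01 a6 49.
Inner hash: even-index sum = 459 mod 256 = 203; odd-index sum = 333 mod 256 = 77 → cb 4d.
Outer input = (K'⊕opad) ∥ inner = 3c eb f3 e8 5c ∥ cb 4d.
Outer hash (tag): even-index sum = 472 mod 256 = 216; odd-index sum = 670 mod 256 = 158 → d8 9e.

d89e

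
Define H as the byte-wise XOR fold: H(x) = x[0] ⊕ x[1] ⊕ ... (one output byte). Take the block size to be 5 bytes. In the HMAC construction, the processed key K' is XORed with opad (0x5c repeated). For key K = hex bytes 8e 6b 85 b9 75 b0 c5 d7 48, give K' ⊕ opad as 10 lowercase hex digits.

Key hex bytes 8e 6b 85 b9 75 b0 c5 d7 48 is 9 bytes > B = 5, so hash it first: H(key) = 46, then zero-pad to 5 bytes: K' = 46 00 00 00 00.
XOR each byte with 0x5c: 46⊕5c=1a, 00⊕5c=5c, 00⊕5c=5c, 00⊕5c=5c, 00⊕5c=5c.

1a5c5c5c5c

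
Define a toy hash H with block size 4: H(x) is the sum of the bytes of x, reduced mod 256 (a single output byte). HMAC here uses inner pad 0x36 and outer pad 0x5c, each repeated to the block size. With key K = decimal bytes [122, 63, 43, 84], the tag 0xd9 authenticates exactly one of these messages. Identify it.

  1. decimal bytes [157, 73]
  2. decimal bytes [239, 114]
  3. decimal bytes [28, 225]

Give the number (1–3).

Key decimal bytes [122, 63, 43, 84] = 7a 3f 2b 54 is exactly B = 4 bytes: K' = 7a 3f 2b 54.
K' ⊕ ipad = 4c 09 1d 62; K' ⊕ opad = 26 63 77 08.
m1: inner = H(4c 09 1d 62 9d 49) = ba; tag = H(26 63 77 08 ba) = c2
m2: inner = H(4c 09 1d 62 ef 72) = 35; tag = H(26 63 77 08 35) = 3d
m3: inner = H(4c 09 1d 62 1c e1) = d1; tag = H(26 63 77 08 d1) = d9 ← matches

3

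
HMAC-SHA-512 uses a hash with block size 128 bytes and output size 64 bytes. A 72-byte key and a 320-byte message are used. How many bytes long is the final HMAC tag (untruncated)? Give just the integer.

64

The tag is one SHA-512 digest: 64 bytes.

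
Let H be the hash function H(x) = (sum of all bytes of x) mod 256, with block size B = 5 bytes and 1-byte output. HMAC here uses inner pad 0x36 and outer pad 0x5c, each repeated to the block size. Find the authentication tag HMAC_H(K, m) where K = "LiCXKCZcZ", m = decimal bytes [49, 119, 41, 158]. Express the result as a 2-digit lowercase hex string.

23

Key "LiCXKCZcZ" = 4c 69 43 58 4b 43 5a 63 5a is 9 bytes > B = 5, so hash it first: H(key) = f5, then zero-pad to 5 bytes: K' = f5 00 00 00 00.
K' ⊕ ipad = c3 36 36 36 36.  K' ⊕ opad = a9 5c 5c 5c 5c.
Inner input = (K'⊕ipad) ∥ m = c3 36 36 36 36 ∥ 31 77 29 9e.
Inner hash: sum = 195+54+54+54+54+49+119+41+158 = 778; mod 256 = 10 → 0a.
Outer input = (K'⊕opad) ∥ inner = a9 5c 5c 5c 5c ∥ 0a.
Outer hash (tag): sum = 169+92+92+92+92+10 = 547; mod 256 = 35 → 23.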